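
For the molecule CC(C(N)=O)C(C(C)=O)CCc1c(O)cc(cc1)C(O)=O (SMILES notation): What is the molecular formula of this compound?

Walk through each heavy atom and fill implicit hydrogens from standard valence (C 4, N 3, O 2, S 2, halogen 1); for lowercase aromatic atoms, an aromatic c carries 1 H when it has two neighbours and 0 H with three, and aromatic n carries 0 H:
  atom 1: C, bond orders sum to 1 (valence 4) → 3 H
  atom 2: C, bond orders sum to 3 (valence 4) → 1 H
  atom 3: C, bond orders sum to 4 (valence 4) → 0 H
  atom 4: N, bond orders sum to 1 (valence 3) → 2 H
  atom 5: O, bond orders sum to 2 (valence 2) → 0 H
  atom 6: C, bond orders sum to 3 (valence 4) → 1 H
  atom 7: C, bond orders sum to 4 (valence 4) → 0 H
  atom 8: C, bond orders sum to 1 (valence 4) → 3 H
  atom 9: O, bond orders sum to 2 (valence 2) → 0 H
  atom 10: C, bond orders sum to 2 (valence 4) → 2 H
  atom 11: C, bond orders sum to 2 (valence 4) → 2 H
  atom 12: aromatic c, 3 neighbours → 0 H
  atom 13: aromatic c, 3 neighbours → 0 H
  atom 14: O, bond orders sum to 1 (valence 2) → 1 H
  atom 15: aromatic c, 2 neighbours → 1 H
  atom 16: aromatic c, 3 neighbours → 0 H
  atom 17: aromatic c, 2 neighbours → 1 H
  atom 18: aromatic c, 2 neighbours → 1 H
  atom 19: C, bond orders sum to 4 (valence 4) → 0 H
  atom 20: O, bond orders sum to 1 (valence 2) → 1 H
  atom 21: O, bond orders sum to 2 (valence 2) → 0 H
Totals → C:15, H:19, N:1, O:5.
In Hill order: C15H19NO5.

C15H19NO5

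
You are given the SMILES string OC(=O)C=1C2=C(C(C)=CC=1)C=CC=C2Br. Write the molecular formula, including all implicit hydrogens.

C12H9BrO2

Walk through each heavy atom and fill implicit hydrogens from standard valence (C 4, N 3, O 2, S 2, halogen 1):
  atom 1: O, bond orders sum to 1 (valence 2) → 1 H
  atom 2: C, bond orders sum to 4 (valence 4) → 0 H
  atom 3: O, bond orders sum to 2 (valence 2) → 0 H
  atom 4: C, bond orders sum to 4 (valence 4) → 0 H
  atom 5: C, bond orders sum to 4 (valence 4) → 0 H
  atom 6: C, bond orders sum to 4 (valence 4) → 0 H
  atom 7: C, bond orders sum to 4 (valence 4) → 0 H
  atom 8: C, bond orders sum to 1 (valence 4) → 3 H
  atom 9: C, bond orders sum to 3 (valence 4) → 1 H
  atom 10: C, bond orders sum to 3 (valence 4) → 1 H
  atom 11: C, bond orders sum to 3 (valence 4) → 1 H
  atom 12: C, bond orders sum to 3 (valence 4) → 1 H
  atom 13: C, bond orders sum to 3 (valence 4) → 1 H
  atom 14: C, bond orders sum to 4 (valence 4) → 0 H
  atom 15: Br (halogen, monovalent) → 0 H
Totals → C:12, H:9, Br:1, O:2.
In Hill order: C12H9BrO2.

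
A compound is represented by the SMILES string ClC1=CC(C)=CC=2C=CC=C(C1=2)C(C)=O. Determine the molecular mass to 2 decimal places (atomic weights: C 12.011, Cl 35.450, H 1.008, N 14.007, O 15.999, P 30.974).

First, the molecular formula is C13H11ClO (counting implicit H from valence).
  C: 13 × 12.011 = 156.143
  Cl: 1 × 35.450 = 35.450
  H: 11 × 1.008 = 11.088
  O: 1 × 15.999 = 15.999
Sum: 13×12.011 + 1×35.450 + 11×1.008 + 1×15.999 = 218.680 → 218.68 g/mol.

218.68 g/mol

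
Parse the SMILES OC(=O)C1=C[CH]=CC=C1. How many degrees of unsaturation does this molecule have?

Molecular formula: C7H6O2.
DoU = (2C + 2 + N − H − X) / 2, where X is the halogen count and O/S are ignored.
    = (2·7 + 2 + 0 − 6 − 0) / 2 = 10 / 2 = 5.

5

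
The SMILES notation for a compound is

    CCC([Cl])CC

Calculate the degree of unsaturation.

Molecular formula: C5H11Cl.
DoU = (2C + 2 + N − H − X) / 2, where X is the halogen count and O/S are ignored.
    = (2·5 + 2 + 0 − 11 − 1) / 2 = 0 / 2 = 0.

0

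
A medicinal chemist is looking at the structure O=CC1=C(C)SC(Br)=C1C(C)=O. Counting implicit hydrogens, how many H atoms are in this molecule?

7

Walk through each heavy atom and fill implicit hydrogens from standard valence (C 4, N 3, O 2, S 2, halogen 1):
  atom 1: O, bond orders sum to 2 (valence 2) → 0 H
  atom 2: C, bond orders sum to 3 (valence 4) → 1 H
  atom 3: C, bond orders sum to 4 (valence 4) → 0 H
  atom 4: C, bond orders sum to 4 (valence 4) → 0 H
  atom 5: C, bond orders sum to 1 (valence 4) → 3 H
  atom 6: S, bond orders sum to 2 (valence 2) → 0 H
  atom 7: C, bond orders sum to 4 (valence 4) → 0 H
  atom 8: Br (halogen, monovalent) → 0 H
  atom 9: C, bond orders sum to 4 (valence 4) → 0 H
  atom 10: C, bond orders sum to 4 (valence 4) → 0 H
  atom 11: C, bond orders sum to 1 (valence 4) → 3 H
  atom 12: O, bond orders sum to 2 (valence 2) → 0 H
Total hydrogens: 7.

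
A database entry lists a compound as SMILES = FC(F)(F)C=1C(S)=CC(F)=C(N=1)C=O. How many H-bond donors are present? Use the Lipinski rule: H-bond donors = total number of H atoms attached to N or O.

Donors: find every N or O and count the H atoms it carries.
  atom 12 (N): bond orders sum to 3 → 0 H
  atom 14 (O): bond orders sum to 2 → 0 H
Lipinski HBD = 0.

0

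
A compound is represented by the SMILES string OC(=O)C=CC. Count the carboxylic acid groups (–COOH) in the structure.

1

The carboxylic acid motif appears at heavy-atom position 2 in the SMILES.
Other groups present: 1 alkene.
Carboxylic acid count: 1.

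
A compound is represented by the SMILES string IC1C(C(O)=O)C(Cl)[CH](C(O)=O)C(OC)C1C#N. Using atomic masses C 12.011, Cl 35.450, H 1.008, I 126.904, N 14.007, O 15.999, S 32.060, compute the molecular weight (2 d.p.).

First, the molecular formula is C10H11ClINO5 (counting implicit H from valence).
  C: 10 × 12.011 = 120.110
  Cl: 1 × 35.450 = 35.450
  H: 11 × 1.008 = 11.088
  I: 1 × 126.904 = 126.904
  N: 1 × 14.007 = 14.007
  O: 5 × 15.999 = 79.995
Sum: 10×12.011 + 1×35.450 + 11×1.008 + 1×126.904 + 1×14.007 + 5×15.999 = 387.554 → 387.55 g/mol.

387.55 g/mol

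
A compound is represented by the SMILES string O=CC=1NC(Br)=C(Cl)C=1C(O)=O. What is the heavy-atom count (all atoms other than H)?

12

Every atom symbol written in the SMILES (organic subset) is one heavy atom; implicit H are not written.
Heavy atoms by element → Br:1, C:6, Cl:1, N:1, O:3.
Total: 12.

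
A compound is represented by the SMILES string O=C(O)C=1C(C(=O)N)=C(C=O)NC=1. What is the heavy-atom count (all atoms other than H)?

13

Every atom symbol written in the SMILES (organic subset) is one heavy atom; implicit H are not written.
Heavy atoms by element → C:7, N:2, O:4.
Total: 13.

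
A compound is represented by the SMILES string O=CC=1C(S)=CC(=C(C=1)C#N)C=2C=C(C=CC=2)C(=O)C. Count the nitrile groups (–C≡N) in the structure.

1

The nitrile motif appears at heavy-atom position 10 in the SMILES.
Other groups present: 1 aldehyde, 1 ketone, 1 thiol.
Nitrile count: 1.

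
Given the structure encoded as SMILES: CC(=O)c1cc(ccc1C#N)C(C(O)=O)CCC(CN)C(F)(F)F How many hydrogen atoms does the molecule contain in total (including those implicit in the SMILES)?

Walk through each heavy atom and fill implicit hydrogens from standard valence (C 4, N 3, O 2, S 2, halogen 1); for lowercase aromatic atoms, an aromatic c carries 1 H when it has two neighbours and 0 H with three, and aromatic n carries 0 H:
  atom 1: C, bond orders sum to 1 (valence 4) → 3 H
  atom 2: C, bond orders sum to 4 (valence 4) → 0 H
  atom 3: O, bond orders sum to 2 (valence 2) → 0 H
  atom 4: aromatic c, 3 neighbours → 0 H
  atom 5: aromatic c, 2 neighbours → 1 H
  atom 6: aromatic c, 3 neighbours → 0 H
  atom 7: aromatic c, 2 neighbours → 1 H
  atom 8: aromatic c, 2 neighbours → 1 H
  atom 9: aromatic c, 3 neighbours → 0 H
  atom 10: C, bond orders sum to 4 (valence 4) → 0 H
  atom 11: N, bond orders sum to 3 (valence 3) → 0 H
  atom 12: C, bond orders sum to 3 (valence 4) → 1 H
  atom 13: C, bond orders sum to 4 (valence 4) → 0 H
  atom 14: O, bond orders sum to 1 (valence 2) → 1 H
  atom 15: O, bond orders sum to 2 (valence 2) → 0 H
  atom 16: C, bond orders sum to 2 (valence 4) → 2 H
  atom 17: C, bond orders sum to 2 (valence 4) → 2 H
  atom 18: C, bond orders sum to 3 (valence 4) → 1 H
  atom 19: C, bond orders sum to 2 (valence 4) → 2 H
  atom 20: N, bond orders sum to 1 (valence 3) → 2 H
  atom 21: C, bond orders sum to 4 (valence 4) → 0 H
  atom 22: F (halogen, monovalent) → 0 H
  atom 23: F (halogen, monovalent) → 0 H
  atom 24: F (halogen, monovalent) → 0 H
Total hydrogens: 17.

17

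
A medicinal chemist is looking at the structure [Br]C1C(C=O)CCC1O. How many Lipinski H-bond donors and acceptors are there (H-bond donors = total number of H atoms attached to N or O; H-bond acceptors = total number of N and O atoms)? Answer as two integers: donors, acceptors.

Donors: find every N or O and count the H atoms it carries.
  atom 5 (O): bond orders sum to 2 → 0 H
  atom 9 (O): bond orders sum to 1 → 1 H
Lipinski HBD = 1.
Acceptors: N atoms = 0, O atoms = 2 → HBA = 2.

1, 2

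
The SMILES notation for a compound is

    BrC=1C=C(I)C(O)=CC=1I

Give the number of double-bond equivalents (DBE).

Molecular formula: C6H3BrI2O.
DoU = (2C + 2 + N − H − X) / 2, where X is the halogen count and O/S are ignored.
    = (2·6 + 2 + 0 − 3 − 3) / 2 = 8 / 2 = 4.

4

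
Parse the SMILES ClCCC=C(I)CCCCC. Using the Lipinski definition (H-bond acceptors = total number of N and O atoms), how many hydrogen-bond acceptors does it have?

0

N atoms: 0; O atoms: 0.
Lipinski HBA = 0 + 0 = 0.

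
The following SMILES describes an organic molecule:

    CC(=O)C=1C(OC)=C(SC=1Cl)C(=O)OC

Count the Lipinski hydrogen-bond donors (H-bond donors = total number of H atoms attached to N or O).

Donors: find every N or O and count the H atoms it carries.
  atom 3 (O): bond orders sum to 2 → 0 H
  atom 6 (O): bond orders sum to 2 → 0 H
  atom 13 (O): bond orders sum to 2 → 0 H
  atom 14 (O): bond orders sum to 2 → 0 H
Lipinski HBD = 0.

0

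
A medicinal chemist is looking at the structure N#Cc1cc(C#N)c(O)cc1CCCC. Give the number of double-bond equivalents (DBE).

8

Molecular formula: C12H12N2O.
DoU = (2C + 2 + N − H − X) / 2, where X is the halogen count and O/S are ignored.
    = (2·12 + 2 + 2 − 12 − 0) / 2 = 16 / 2 = 8.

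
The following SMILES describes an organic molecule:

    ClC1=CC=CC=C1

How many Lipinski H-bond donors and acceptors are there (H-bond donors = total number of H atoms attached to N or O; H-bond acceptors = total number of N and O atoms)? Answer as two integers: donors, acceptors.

Donors: find every N or O and count the H atoms it carries.
  (no N or O atoms present)
Lipinski HBD = 0.
Acceptors: N atoms = 0, O atoms = 0 → HBA = 0.

0, 0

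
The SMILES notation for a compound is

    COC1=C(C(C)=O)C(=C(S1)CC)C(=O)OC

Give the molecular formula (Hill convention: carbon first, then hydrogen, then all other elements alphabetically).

C11H14O4S

Walk through each heavy atom and fill implicit hydrogens from standard valence (C 4, N 3, O 2, S 2, halogen 1):
  atom 1: C, bond orders sum to 1 (valence 4) → 3 H
  atom 2: O, bond orders sum to 2 (valence 2) → 0 H
  atom 3: C, bond orders sum to 4 (valence 4) → 0 H
  atom 4: C, bond orders sum to 4 (valence 4) → 0 H
  atom 5: C, bond orders sum to 4 (valence 4) → 0 H
  atom 6: C, bond orders sum to 1 (valence 4) → 3 H
  atom 7: O, bond orders sum to 2 (valence 2) → 0 H
  atom 8: C, bond orders sum to 4 (valence 4) → 0 H
  atom 9: C, bond orders sum to 4 (valence 4) → 0 H
  atom 10: S, bond orders sum to 2 (valence 2) → 0 H
  atom 11: C, bond orders sum to 2 (valence 4) → 2 H
  atom 12: C, bond orders sum to 1 (valence 4) → 3 H
  atom 13: C, bond orders sum to 4 (valence 4) → 0 H
  atom 14: O, bond orders sum to 2 (valence 2) → 0 H
  atom 15: O, bond orders sum to 2 (valence 2) → 0 H
  atom 16: C, bond orders sum to 1 (valence 4) → 3 H
Totals → C:11, H:14, O:4, S:1.
In Hill order: C11H14O4S.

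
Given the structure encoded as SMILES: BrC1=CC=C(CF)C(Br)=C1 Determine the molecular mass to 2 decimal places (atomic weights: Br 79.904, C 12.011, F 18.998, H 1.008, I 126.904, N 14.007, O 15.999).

267.92 g/mol

First, the molecular formula is C7H5Br2F (counting implicit H from valence).
  Br: 2 × 79.904 = 159.808
  C: 7 × 12.011 = 84.077
  F: 1 × 18.998 = 18.998
  H: 5 × 1.008 = 5.040
Sum: 2×79.904 + 7×12.011 + 1×18.998 + 5×1.008 = 267.923 → 267.92 g/mol.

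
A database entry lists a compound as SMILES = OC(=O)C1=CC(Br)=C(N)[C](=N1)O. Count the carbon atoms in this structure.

Count every carbon token in the SMILES (each C, including those in ring-closure positions and inside branches).
Carbon count: 6.

6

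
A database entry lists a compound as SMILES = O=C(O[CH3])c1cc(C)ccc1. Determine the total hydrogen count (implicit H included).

10

Walk through each heavy atom and fill implicit hydrogens from standard valence (C 4, N 3, O 2, S 2, halogen 1); for lowercase aromatic atoms, an aromatic c carries 1 H when it has two neighbours and 0 H with three, and aromatic n carries 0 H:
  atom 1: O, bond orders sum to 2 (valence 2) → 0 H
  atom 2: C, bond orders sum to 4 (valence 4) → 0 H
  atom 3: O, bond orders sum to 2 (valence 2) → 0 H
  atom 4: C with explicit H count 3
  atom 5: aromatic c, 3 neighbours → 0 H
  atom 6: aromatic c, 2 neighbours → 1 H
  atom 7: aromatic c, 3 neighbours → 0 H
  atom 8: C, bond orders sum to 1 (valence 4) → 3 H
  atom 9: aromatic c, 2 neighbours → 1 H
  atom 10: aromatic c, 2 neighbours → 1 H
  atom 11: aromatic c, 2 neighbours → 1 H
Total hydrogens: 10.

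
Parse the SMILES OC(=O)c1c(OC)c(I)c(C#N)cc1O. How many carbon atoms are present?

Count every carbon token in the SMILES (each C, including those in ring-closure positions and inside branches).
Carbon count: 9.

9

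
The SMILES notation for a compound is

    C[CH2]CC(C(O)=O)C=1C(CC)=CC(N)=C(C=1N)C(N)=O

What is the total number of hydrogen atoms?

Walk through each heavy atom and fill implicit hydrogens from standard valence (C 4, N 3, O 2, S 2, halogen 1):
  atom 1: C, bond orders sum to 1 (valence 4) → 3 H
  atom 2: C with explicit H count 2
  atom 3: C, bond orders sum to 2 (valence 4) → 2 H
  atom 4: C, bond orders sum to 3 (valence 4) → 1 H
  atom 5: C, bond orders sum to 4 (valence 4) → 0 H
  atom 6: O, bond orders sum to 1 (valence 2) → 1 H
  atom 7: O, bond orders sum to 2 (valence 2) → 0 H
  atom 8: C, bond orders sum to 4 (valence 4) → 0 H
  atom 9: C, bond orders sum to 4 (valence 4) → 0 H
  atom 10: C, bond orders sum to 2 (valence 4) → 2 H
  atom 11: C, bond orders sum to 1 (valence 4) → 3 H
  atom 12: C, bond orders sum to 3 (valence 4) → 1 H
  atom 13: C, bond orders sum to 4 (valence 4) → 0 H
  atom 14: N, bond orders sum to 1 (valence 3) → 2 H
  atom 15: C, bond orders sum to 4 (valence 4) → 0 H
  atom 16: C, bond orders sum to 4 (valence 4) → 0 H
  atom 17: N, bond orders sum to 1 (valence 3) → 2 H
  atom 18: C, bond orders sum to 4 (valence 4) → 0 H
  atom 19: N, bond orders sum to 1 (valence 3) → 2 H
  atom 20: O, bond orders sum to 2 (valence 2) → 0 H
Total hydrogens: 21.

21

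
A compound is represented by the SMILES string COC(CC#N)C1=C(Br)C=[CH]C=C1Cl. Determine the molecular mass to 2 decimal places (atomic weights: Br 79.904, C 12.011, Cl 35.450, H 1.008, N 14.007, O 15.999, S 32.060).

First, the molecular formula is C10H9BrClNO (counting implicit H from valence).
  Br: 1 × 79.904 = 79.904
  C: 10 × 12.011 = 120.110
  Cl: 1 × 35.450 = 35.450
  H: 9 × 1.008 = 9.072
  N: 1 × 14.007 = 14.007
  O: 1 × 15.999 = 15.999
Sum: 1×79.904 + 10×12.011 + 1×35.450 + 9×1.008 + 1×14.007 + 1×15.999 = 274.542 → 274.54 g/mol.

274.54 g/mol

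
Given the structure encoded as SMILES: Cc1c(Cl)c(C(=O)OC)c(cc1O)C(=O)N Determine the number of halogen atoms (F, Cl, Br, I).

1

Halogen atoms appear at heavy-atom position 4 (1×Cl).
Other groups present: 1 amide, 1 ester, 1 hydroxyl.
Halogen count: 1.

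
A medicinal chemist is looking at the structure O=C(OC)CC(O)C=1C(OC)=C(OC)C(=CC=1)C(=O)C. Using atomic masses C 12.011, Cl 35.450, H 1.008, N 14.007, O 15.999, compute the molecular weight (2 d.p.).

282.29 g/mol

First, the molecular formula is C14H18O6 (counting implicit H from valence).
  C: 14 × 12.011 = 168.154
  H: 18 × 1.008 = 18.144
  O: 6 × 15.999 = 95.994
Sum: 14×12.011 + 18×1.008 + 6×15.999 = 282.292 → 282.29 g/mol.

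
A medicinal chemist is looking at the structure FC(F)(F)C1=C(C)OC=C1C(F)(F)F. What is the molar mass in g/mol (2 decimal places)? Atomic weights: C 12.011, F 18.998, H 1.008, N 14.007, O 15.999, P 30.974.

218.10 g/mol

First, the molecular formula is C7H4F6O (counting implicit H from valence).
  C: 7 × 12.011 = 84.077
  F: 6 × 18.998 = 113.988
  H: 4 × 1.008 = 4.032
  O: 1 × 15.999 = 15.999
Sum: 7×12.011 + 6×18.998 + 4×1.008 + 1×15.999 = 218.096 → 218.10 g/mol.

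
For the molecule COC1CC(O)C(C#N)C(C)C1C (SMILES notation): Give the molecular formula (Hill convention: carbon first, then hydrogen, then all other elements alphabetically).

Walk through each heavy atom and fill implicit hydrogens from standard valence (C 4, N 3, O 2, S 2, halogen 1):
  atom 1: C, bond orders sum to 1 (valence 4) → 3 H
  atom 2: O, bond orders sum to 2 (valence 2) → 0 H
  atom 3: C, bond orders sum to 3 (valence 4) → 1 H
  atom 4: C, bond orders sum to 2 (valence 4) → 2 H
  atom 5: C, bond orders sum to 3 (valence 4) → 1 H
  atom 6: O, bond orders sum to 1 (valence 2) → 1 H
  atom 7: C, bond orders sum to 3 (valence 4) → 1 H
  atom 8: C, bond orders sum to 4 (valence 4) → 0 H
  atom 9: N, bond orders sum to 3 (valence 3) → 0 H
  atom 10: C, bond orders sum to 3 (valence 4) → 1 H
  atom 11: C, bond orders sum to 1 (valence 4) → 3 H
  atom 12: C, bond orders sum to 3 (valence 4) → 1 H
  atom 13: C, bond orders sum to 1 (valence 4) → 3 H
Totals → C:10, H:17, N:1, O:2.
In Hill order: C10H17NO2.

C10H17NO2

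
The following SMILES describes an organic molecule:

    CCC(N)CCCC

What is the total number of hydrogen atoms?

17

Walk through each heavy atom and fill implicit hydrogens from standard valence (C 4, N 3, O 2, S 2, halogen 1):
  atom 1: C, bond orders sum to 1 (valence 4) → 3 H
  atom 2: C, bond orders sum to 2 (valence 4) → 2 H
  atom 3: C, bond orders sum to 3 (valence 4) → 1 H
  atom 4: N, bond orders sum to 1 (valence 3) → 2 H
  atom 5: C, bond orders sum to 2 (valence 4) → 2 H
  atom 6: C, bond orders sum to 2 (valence 4) → 2 H
  atom 7: C, bond orders sum to 2 (valence 4) → 2 H
  atom 8: C, bond orders sum to 1 (valence 4) → 3 H
Total hydrogens: 17.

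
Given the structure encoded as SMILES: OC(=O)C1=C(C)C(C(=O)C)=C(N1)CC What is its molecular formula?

Walk through each heavy atom and fill implicit hydrogens from standard valence (C 4, N 3, O 2, S 2, halogen 1):
  atom 1: O, bond orders sum to 1 (valence 2) → 1 H
  atom 2: C, bond orders sum to 4 (valence 4) → 0 H
  atom 3: O, bond orders sum to 2 (valence 2) → 0 H
  atom 4: C, bond orders sum to 4 (valence 4) → 0 H
  atom 5: C, bond orders sum to 4 (valence 4) → 0 H
  atom 6: C, bond orders sum to 1 (valence 4) → 3 H
  atom 7: C, bond orders sum to 4 (valence 4) → 0 H
  atom 8: C, bond orders sum to 4 (valence 4) → 0 H
  atom 9: O, bond orders sum to 2 (valence 2) → 0 H
  atom 10: C, bond orders sum to 1 (valence 4) → 3 H
  atom 11: C, bond orders sum to 4 (valence 4) → 0 H
  atom 12: N, bond orders sum to 2 (valence 3) → 1 H
  atom 13: C, bond orders sum to 2 (valence 4) → 2 H
  atom 14: C, bond orders sum to 1 (valence 4) → 3 H
Totals → C:10, H:13, N:1, O:3.
In Hill order: C10H13NO3.

C10H13NO3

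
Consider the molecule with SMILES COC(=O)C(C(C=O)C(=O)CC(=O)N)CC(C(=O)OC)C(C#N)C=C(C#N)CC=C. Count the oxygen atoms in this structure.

7

Scan the SMILES for O atoms (remember two-letter symbols like Cl and Br are single atoms).
Oxygen count: 7.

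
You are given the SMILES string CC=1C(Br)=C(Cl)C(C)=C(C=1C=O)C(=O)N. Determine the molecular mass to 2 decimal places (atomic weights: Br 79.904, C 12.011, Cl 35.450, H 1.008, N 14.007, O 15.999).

First, the molecular formula is C10H9BrClNO2 (counting implicit H from valence).
  Br: 1 × 79.904 = 79.904
  C: 10 × 12.011 = 120.110
  Cl: 1 × 35.450 = 35.450
  H: 9 × 1.008 = 9.072
  N: 1 × 14.007 = 14.007
  O: 2 × 15.999 = 31.998
Sum: 1×79.904 + 10×12.011 + 1×35.450 + 9×1.008 + 1×14.007 + 2×15.999 = 290.541 → 290.54 g/mol.

290.54 g/mol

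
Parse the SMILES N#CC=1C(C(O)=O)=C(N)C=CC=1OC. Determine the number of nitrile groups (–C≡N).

The nitrile motif appears at heavy-atom position 2 in the SMILES.
Other groups present: 1 carboxylic acid, 1 ether, 1 primary amine.
Nitrile count: 1.

1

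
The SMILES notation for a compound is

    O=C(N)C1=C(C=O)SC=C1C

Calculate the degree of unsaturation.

Degree of unsaturation = (number of rings) + (number of π bonds).
Ring closures in the SMILES: 1.
π bonds: 4 double bonds (each 1 DoU) → 4 DoU from unsaturation.
Total DoU = 1 + 4 = 5.

5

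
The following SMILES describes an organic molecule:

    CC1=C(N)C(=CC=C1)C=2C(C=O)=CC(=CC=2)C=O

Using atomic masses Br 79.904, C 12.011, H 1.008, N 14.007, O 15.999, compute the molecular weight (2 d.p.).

239.27 g/mol

First, the molecular formula is C15H13NO2 (counting implicit H from valence).
  C: 15 × 12.011 = 180.165
  H: 13 × 1.008 = 13.104
  N: 1 × 14.007 = 14.007
  O: 2 × 15.999 = 31.998
Sum: 15×12.011 + 13×1.008 + 1×14.007 + 2×15.999 = 239.274 → 239.27 g/mol.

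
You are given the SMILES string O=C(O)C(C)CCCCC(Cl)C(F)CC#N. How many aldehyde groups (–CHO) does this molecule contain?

0

Scan the SMILES for the aldehyde motif — none present.
Groups that are present: 1 carboxylic acid, 1 nitrile.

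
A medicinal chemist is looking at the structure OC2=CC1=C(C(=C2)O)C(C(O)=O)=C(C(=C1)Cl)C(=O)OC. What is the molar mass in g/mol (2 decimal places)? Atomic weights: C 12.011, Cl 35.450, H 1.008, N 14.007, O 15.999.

First, the molecular formula is C13H9ClO6 (counting implicit H from valence).
  C: 13 × 12.011 = 156.143
  Cl: 1 × 35.450 = 35.450
  H: 9 × 1.008 = 9.072
  O: 6 × 15.999 = 95.994
Sum: 13×12.011 + 1×35.450 + 9×1.008 + 6×15.999 = 296.659 → 296.66 g/mol.

296.66 g/mol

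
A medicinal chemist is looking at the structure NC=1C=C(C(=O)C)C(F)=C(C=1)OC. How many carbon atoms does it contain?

9

Count every carbon token in the SMILES (each C, including those in ring-closure positions and inside branches).
Carbon count: 9.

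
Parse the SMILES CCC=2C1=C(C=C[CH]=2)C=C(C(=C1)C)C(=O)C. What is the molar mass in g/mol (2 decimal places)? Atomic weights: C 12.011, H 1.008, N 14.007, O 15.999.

212.29 g/mol

First, the molecular formula is C15H16O (counting implicit H from valence).
  C: 15 × 12.011 = 180.165
  H: 16 × 1.008 = 16.128
  O: 1 × 15.999 = 15.999
Sum: 15×12.011 + 16×1.008 + 1×15.999 = 212.292 → 212.29 g/mol.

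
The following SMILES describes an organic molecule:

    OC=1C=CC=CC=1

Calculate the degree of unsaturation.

4

Molecular formula: C6H6O.
DoU = (2C + 2 + N − H − X) / 2, where X is the halogen count and O/S are ignored.
    = (2·6 + 2 + 0 − 6 − 0) / 2 = 8 / 2 = 4.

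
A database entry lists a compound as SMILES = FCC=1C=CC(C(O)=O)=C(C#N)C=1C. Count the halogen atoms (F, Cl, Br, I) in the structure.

1

Halogen atoms appear at heavy-atom position 1 (1×F).
Other groups present: 1 carboxylic acid, 1 nitrile.
Halogen count: 1.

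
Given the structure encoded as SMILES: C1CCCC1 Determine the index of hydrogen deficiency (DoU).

1

Molecular formula: C5H10.
DoU = (2C + 2 + N − H − X) / 2, where X is the halogen count and O/S are ignored.
    = (2·5 + 2 + 0 − 10 − 0) / 2 = 2 / 2 = 1.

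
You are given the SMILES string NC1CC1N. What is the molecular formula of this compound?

Walk through each heavy atom and fill implicit hydrogens from standard valence (C 4, N 3, O 2, S 2, halogen 1):
  atom 1: N, bond orders sum to 1 (valence 3) → 2 H
  atom 2: C, bond orders sum to 3 (valence 4) → 1 H
  atom 3: C, bond orders sum to 2 (valence 4) → 2 H
  atom 4: C, bond orders sum to 3 (valence 4) → 1 H
  atom 5: N, bond orders sum to 1 (valence 3) → 2 H
Totals → C:3, H:8, N:2.

C3H8N2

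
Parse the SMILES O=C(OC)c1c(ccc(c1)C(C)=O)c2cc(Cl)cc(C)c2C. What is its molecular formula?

C18H17ClO3

Walk through each heavy atom and fill implicit hydrogens from standard valence (C 4, N 3, O 2, S 2, halogen 1); for lowercase aromatic atoms, an aromatic c carries 1 H when it has two neighbours and 0 H with three, and aromatic n carries 0 H:
  atom 1: O, bond orders sum to 2 (valence 2) → 0 H
  atom 2: C, bond orders sum to 4 (valence 4) → 0 H
  atom 3: O, bond orders sum to 2 (valence 2) → 0 H
  atom 4: C, bond orders sum to 1 (valence 4) → 3 H
  atom 5: aromatic c, 3 neighbours → 0 H
  atom 6: aromatic c, 3 neighbours → 0 H
  atom 7: aromatic c, 2 neighbours → 1 H
  atom 8: aromatic c, 2 neighbours → 1 H
  atom 9: aromatic c, 3 neighbours → 0 H
  atom 10: aromatic c, 2 neighbours → 1 H
  atom 11: C, bond orders sum to 4 (valence 4) → 0 H
  atom 12: C, bond orders sum to 1 (valence 4) → 3 H
  atom 13: O, bond orders sum to 2 (valence 2) → 0 H
  atom 14: aromatic c, 3 neighbours → 0 H
  atom 15: aromatic c, 2 neighbours → 1 H
  atom 16: aromatic c, 3 neighbours → 0 H
  atom 17: Cl (halogen, monovalent) → 0 H
  atom 18: aromatic c, 2 neighbours → 1 H
  atom 19: aromatic c, 3 neighbours → 0 H
  atom 20: C, bond orders sum to 1 (valence 4) → 3 H
  atom 21: aromatic c, 3 neighbours → 0 H
  atom 22: C, bond orders sum to 1 (valence 4) → 3 H
Totals → C:18, H:17, Cl:1, O:3.
In Hill order: C18H17ClO3.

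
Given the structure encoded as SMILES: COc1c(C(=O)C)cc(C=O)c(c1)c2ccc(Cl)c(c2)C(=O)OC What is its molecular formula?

Walk through each heavy atom and fill implicit hydrogens from standard valence (C 4, N 3, O 2, S 2, halogen 1); for lowercase aromatic atoms, an aromatic c carries 1 H when it has two neighbours and 0 H with three, and aromatic n carries 0 H:
  atom 1: C, bond orders sum to 1 (valence 4) → 3 H
  atom 2: O, bond orders sum to 2 (valence 2) → 0 H
  atom 3: aromatic c, 3 neighbours → 0 H
  atom 4: aromatic c, 3 neighbours → 0 H
  atom 5: C, bond orders sum to 4 (valence 4) → 0 H
  atom 6: O, bond orders sum to 2 (valence 2) → 0 H
  atom 7: C, bond orders sum to 1 (valence 4) → 3 H
  atom 8: aromatic c, 2 neighbours → 1 H
  atom 9: aromatic c, 3 neighbours → 0 H
  atom 10: C, bond orders sum to 3 (valence 4) → 1 H
  atom 11: O, bond orders sum to 2 (valence 2) → 0 H
  atom 12: aromatic c, 3 neighbours → 0 H
  atom 13: aromatic c, 2 neighbours → 1 H
  atom 14: aromatic c, 3 neighbours → 0 H
  atom 15: aromatic c, 2 neighbours → 1 H
  atom 16: aromatic c, 2 neighbours → 1 H
  atom 17: aromatic c, 3 neighbours → 0 H
  atom 18: Cl (halogen, monovalent) → 0 H
  atom 19: aromatic c, 3 neighbours → 0 H
  atom 20: aromatic c, 2 neighbours → 1 H
  atom 21: C, bond orders sum to 4 (valence 4) → 0 H
  atom 22: O, bond orders sum to 2 (valence 2) → 0 H
  atom 23: O, bond orders sum to 2 (valence 2) → 0 H
  atom 24: C, bond orders sum to 1 (valence 4) → 3 H
Totals → C:18, H:15, Cl:1, O:5.

C18H15ClO5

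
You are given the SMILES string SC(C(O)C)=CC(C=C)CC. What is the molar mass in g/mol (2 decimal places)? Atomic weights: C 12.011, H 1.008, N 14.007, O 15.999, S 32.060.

172.29 g/mol

First, the molecular formula is C9H16OS (counting implicit H from valence).
  C: 9 × 12.011 = 108.099
  H: 16 × 1.008 = 16.128
  O: 1 × 15.999 = 15.999
  S: 1 × 32.060 = 32.060
Sum: 9×12.011 + 16×1.008 + 1×15.999 + 1×32.060 = 172.286 → 172.29 g/mol.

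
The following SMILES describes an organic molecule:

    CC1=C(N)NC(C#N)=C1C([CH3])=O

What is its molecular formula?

C8H9N3O

Walk through each heavy atom and fill implicit hydrogens from standard valence (C 4, N 3, O 2, S 2, halogen 1):
  atom 1: C, bond orders sum to 1 (valence 4) → 3 H
  atom 2: C, bond orders sum to 4 (valence 4) → 0 H
  atom 3: C, bond orders sum to 4 (valence 4) → 0 H
  atom 4: N, bond orders sum to 1 (valence 3) → 2 H
  atom 5: N, bond orders sum to 2 (valence 3) → 1 H
  atom 6: C, bond orders sum to 4 (valence 4) → 0 H
  atom 7: C, bond orders sum to 4 (valence 4) → 0 H
  atom 8: N, bond orders sum to 3 (valence 3) → 0 H
  atom 9: C, bond orders sum to 4 (valence 4) → 0 H
  atom 10: C, bond orders sum to 4 (valence 4) → 0 H
  atom 11: C with explicit H count 3
  atom 12: O, bond orders sum to 2 (valence 2) → 0 H
Totals → C:8, H:9, N:3, O:1.
In Hill order: C8H9N3O.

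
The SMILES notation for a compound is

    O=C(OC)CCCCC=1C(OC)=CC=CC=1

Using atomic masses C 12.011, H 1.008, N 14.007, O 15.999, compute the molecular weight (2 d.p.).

First, the molecular formula is C13H18O3 (counting implicit H from valence).
  C: 13 × 12.011 = 156.143
  H: 18 × 1.008 = 18.144
  O: 3 × 15.999 = 47.997
Sum: 13×12.011 + 18×1.008 + 3×15.999 = 222.284 → 222.28 g/mol.

222.28 g/mol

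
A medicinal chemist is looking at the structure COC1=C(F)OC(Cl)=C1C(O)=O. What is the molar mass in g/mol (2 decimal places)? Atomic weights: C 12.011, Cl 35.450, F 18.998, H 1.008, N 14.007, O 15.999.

First, the molecular formula is C6H4ClFO4 (counting implicit H from valence).
  C: 6 × 12.011 = 72.066
  Cl: 1 × 35.450 = 35.450
  F: 1 × 18.998 = 18.998
  H: 4 × 1.008 = 4.032
  O: 4 × 15.999 = 63.996
Sum: 6×12.011 + 1×35.450 + 1×18.998 + 4×1.008 + 4×15.999 = 194.542 → 194.54 g/mol.

194.54 g/mol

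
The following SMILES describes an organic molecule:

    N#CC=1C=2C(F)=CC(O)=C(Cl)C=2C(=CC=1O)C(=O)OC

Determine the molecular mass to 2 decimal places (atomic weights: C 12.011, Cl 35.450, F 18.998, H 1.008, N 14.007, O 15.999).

295.65 g/mol

First, the molecular formula is C13H7ClFNO4 (counting implicit H from valence).
  C: 13 × 12.011 = 156.143
  Cl: 1 × 35.450 = 35.450
  F: 1 × 18.998 = 18.998
  H: 7 × 1.008 = 7.056
  N: 1 × 14.007 = 14.007
  O: 4 × 15.999 = 63.996
Sum: 13×12.011 + 1×35.450 + 1×18.998 + 7×1.008 + 1×14.007 + 4×15.999 = 295.650 → 295.65 g/mol.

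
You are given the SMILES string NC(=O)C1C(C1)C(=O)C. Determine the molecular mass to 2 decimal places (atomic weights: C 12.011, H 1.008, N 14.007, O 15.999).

127.14 g/mol

First, the molecular formula is C6H9NO2 (counting implicit H from valence).
  C: 6 × 12.011 = 72.066
  H: 9 × 1.008 = 9.072
  N: 1 × 14.007 = 14.007
  O: 2 × 15.999 = 31.998
Sum: 6×12.011 + 9×1.008 + 1×14.007 + 2×15.999 = 127.143 → 127.14 g/mol.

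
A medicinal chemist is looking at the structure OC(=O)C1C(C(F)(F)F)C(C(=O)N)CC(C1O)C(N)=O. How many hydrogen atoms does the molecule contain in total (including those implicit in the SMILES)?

13

Walk through each heavy atom and fill implicit hydrogens from standard valence (C 4, N 3, O 2, S 2, halogen 1):
  atom 1: O, bond orders sum to 1 (valence 2) → 1 H
  atom 2: C, bond orders sum to 4 (valence 4) → 0 H
  atom 3: O, bond orders sum to 2 (valence 2) → 0 H
  atom 4: C, bond orders sum to 3 (valence 4) → 1 H
  atom 5: C, bond orders sum to 3 (valence 4) → 1 H
  atom 6: C, bond orders sum to 4 (valence 4) → 0 H
  atom 7: F (halogen, monovalent) → 0 H
  atom 8: F (halogen, monovalent) → 0 H
  atom 9: F (halogen, monovalent) → 0 H
  atom 10: C, bond orders sum to 3 (valence 4) → 1 H
  atom 11: C, bond orders sum to 4 (valence 4) → 0 H
  atom 12: O, bond orders sum to 2 (valence 2) → 0 H
  atom 13: N, bond orders sum to 1 (valence 3) → 2 H
  atom 14: C, bond orders sum to 2 (valence 4) → 2 H
  atom 15: C, bond orders sum to 3 (valence 4) → 1 H
  atom 16: C, bond orders sum to 3 (valence 4) → 1 H
  atom 17: O, bond orders sum to 1 (valence 2) → 1 H
  atom 18: C, bond orders sum to 4 (valence 4) → 0 H
  atom 19: N, bond orders sum to 1 (valence 3) → 2 H
  atom 20: O, bond orders sum to 2 (valence 2) → 0 H
Total hydrogens: 13.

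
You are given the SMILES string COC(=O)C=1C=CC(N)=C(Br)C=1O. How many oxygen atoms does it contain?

Scan the SMILES for O atoms (remember two-letter symbols like Cl and Br are single atoms).
Oxygen count: 3.

3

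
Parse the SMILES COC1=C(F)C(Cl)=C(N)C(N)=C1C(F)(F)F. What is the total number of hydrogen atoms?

Walk through each heavy atom and fill implicit hydrogens from standard valence (C 4, N 3, O 2, S 2, halogen 1):
  atom 1: C, bond orders sum to 1 (valence 4) → 3 H
  atom 2: O, bond orders sum to 2 (valence 2) → 0 H
  atom 3: C, bond orders sum to 4 (valence 4) → 0 H
  atom 4: C, bond orders sum to 4 (valence 4) → 0 H
  atom 5: F (halogen, monovalent) → 0 H
  atom 6: C, bond orders sum to 4 (valence 4) → 0 H
  atom 7: Cl (halogen, monovalent) → 0 H
  atom 8: C, bond orders sum to 4 (valence 4) → 0 H
  atom 9: N, bond orders sum to 1 (valence 3) → 2 H
  atom 10: C, bond orders sum to 4 (valence 4) → 0 H
  atom 11: N, bond orders sum to 1 (valence 3) → 2 H
  atom 12: C, bond orders sum to 4 (valence 4) → 0 H
  atom 13: C, bond orders sum to 4 (valence 4) → 0 H
  atom 14: F (halogen, monovalent) → 0 H
  atom 15: F (halogen, monovalent) → 0 H
  atom 16: F (halogen, monovalent) → 0 H
Total hydrogens: 7.

7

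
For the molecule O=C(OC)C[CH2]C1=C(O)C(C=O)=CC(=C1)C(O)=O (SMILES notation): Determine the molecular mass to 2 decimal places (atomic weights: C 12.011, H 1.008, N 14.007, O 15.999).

252.22 g/mol

First, the molecular formula is C12H12O6 (counting implicit H from valence).
  C: 12 × 12.011 = 144.132
  H: 12 × 1.008 = 12.096
  O: 6 × 15.999 = 95.994
Sum: 12×12.011 + 12×1.008 + 6×15.999 = 252.222 → 252.22 g/mol.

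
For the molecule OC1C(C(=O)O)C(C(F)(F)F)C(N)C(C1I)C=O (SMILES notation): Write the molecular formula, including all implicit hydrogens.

Walk through each heavy atom and fill implicit hydrogens from standard valence (C 4, N 3, O 2, S 2, halogen 1):
  atom 1: O, bond orders sum to 1 (valence 2) → 1 H
  atom 2: C, bond orders sum to 3 (valence 4) → 1 H
  atom 3: C, bond orders sum to 3 (valence 4) → 1 H
  atom 4: C, bond orders sum to 4 (valence 4) → 0 H
  atom 5: O, bond orders sum to 2 (valence 2) → 0 H
  atom 6: O, bond orders sum to 1 (valence 2) → 1 H
  atom 7: C, bond orders sum to 3 (valence 4) → 1 H
  atom 8: C, bond orders sum to 4 (valence 4) → 0 H
  atom 9: F (halogen, monovalent) → 0 H
  atom 10: F (halogen, monovalent) → 0 H
  atom 11: F (halogen, monovalent) → 0 H
  atom 12: C, bond orders sum to 3 (valence 4) → 1 H
  atom 13: N, bond orders sum to 1 (valence 3) → 2 H
  atom 14: C, bond orders sum to 3 (valence 4) → 1 H
  atom 15: C, bond orders sum to 3 (valence 4) → 1 H
  atom 16: I (halogen, monovalent) → 0 H
  atom 17: C, bond orders sum to 3 (valence 4) → 1 H
  atom 18: O, bond orders sum to 2 (valence 2) → 0 H
Totals → C:9, H:11, F:3, I:1, N:1, O:4.

C9H11F3INO4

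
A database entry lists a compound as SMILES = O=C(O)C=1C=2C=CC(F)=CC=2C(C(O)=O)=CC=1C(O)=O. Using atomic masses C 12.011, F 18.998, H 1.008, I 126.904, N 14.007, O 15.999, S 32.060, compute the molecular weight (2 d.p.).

278.19 g/mol

First, the molecular formula is C13H7FO6 (counting implicit H from valence).
  C: 13 × 12.011 = 156.143
  F: 1 × 18.998 = 18.998
  H: 7 × 1.008 = 7.056
  O: 6 × 15.999 = 95.994
Sum: 13×12.011 + 1×18.998 + 7×1.008 + 6×15.999 = 278.191 → 278.19 g/mol.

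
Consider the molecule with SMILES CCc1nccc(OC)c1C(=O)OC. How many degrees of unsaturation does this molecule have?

5

Molecular formula: C10H13NO3.
DoU = (2C + 2 + N − H − X) / 2, where X is the halogen count and O/S are ignored.
    = (2·10 + 2 + 1 − 13 − 0) / 2 = 10 / 2 = 5.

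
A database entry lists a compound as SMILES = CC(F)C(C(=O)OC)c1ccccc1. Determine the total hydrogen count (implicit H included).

Walk through each heavy atom and fill implicit hydrogens from standard valence (C 4, N 3, O 2, S 2, halogen 1); for lowercase aromatic atoms, an aromatic c carries 1 H when it has two neighbours and 0 H with three, and aromatic n carries 0 H:
  atom 1: C, bond orders sum to 1 (valence 4) → 3 H
  atom 2: C, bond orders sum to 3 (valence 4) → 1 H
  atom 3: F (halogen, monovalent) → 0 H
  atom 4: C, bond orders sum to 3 (valence 4) → 1 H
  atom 5: C, bond orders sum to 4 (valence 4) → 0 H
  atom 6: O, bond orders sum to 2 (valence 2) → 0 H
  atom 7: O, bond orders sum to 2 (valence 2) → 0 H
  atom 8: C, bond orders sum to 1 (valence 4) → 3 H
  atom 9: aromatic c, 3 neighbours → 0 H
  atom 10: aromatic c, 2 neighbours → 1 H
  atom 11: aromatic c, 2 neighbours → 1 H
  atom 12: aromatic c, 2 neighbours → 1 H
  atom 13: aromatic c, 2 neighbours → 1 H
  atom 14: aromatic c, 2 neighbours → 1 H
Total hydrogens: 13.

13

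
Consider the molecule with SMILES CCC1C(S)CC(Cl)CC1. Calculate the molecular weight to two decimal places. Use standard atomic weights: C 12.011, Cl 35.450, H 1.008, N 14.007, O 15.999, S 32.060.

178.72 g/mol

First, the molecular formula is C8H15ClS (counting implicit H from valence).
  C: 8 × 12.011 = 96.088
  Cl: 1 × 35.450 = 35.450
  H: 15 × 1.008 = 15.120
  S: 1 × 32.060 = 32.060
Sum: 8×12.011 + 1×35.450 + 15×1.008 + 1×32.060 = 178.718 → 178.72 g/mol.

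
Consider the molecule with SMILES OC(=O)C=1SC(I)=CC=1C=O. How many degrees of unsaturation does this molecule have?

Molecular formula: C6H3IO3S.
DoU = (2C + 2 + N − H − X) / 2, where X is the halogen count and O/S are ignored.
    = (2·6 + 2 + 0 − 3 − 1) / 2 = 10 / 2 = 5.

5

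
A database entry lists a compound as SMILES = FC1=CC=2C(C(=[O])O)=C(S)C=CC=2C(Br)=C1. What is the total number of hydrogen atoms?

6

Walk through each heavy atom and fill implicit hydrogens from standard valence (C 4, N 3, O 2, S 2, halogen 1):
  atom 1: F (halogen, monovalent) → 0 H
  atom 2: C, bond orders sum to 4 (valence 4) → 0 H
  atom 3: C, bond orders sum to 3 (valence 4) → 1 H
  atom 4: C, bond orders sum to 4 (valence 4) → 0 H
  atom 5: C, bond orders sum to 4 (valence 4) → 0 H
  atom 6: C, bond orders sum to 4 (valence 4) → 0 H
  atom 7: O with explicit H count 0
  atom 8: O, bond orders sum to 1 (valence 2) → 1 H
  atom 9: C, bond orders sum to 4 (valence 4) → 0 H
  atom 10: S, bond orders sum to 1 (valence 2) → 1 H
  atom 11: C, bond orders sum to 3 (valence 4) → 1 H
  atom 12: C, bond orders sum to 3 (valence 4) → 1 H
  atom 13: C, bond orders sum to 4 (valence 4) → 0 H
  atom 14: C, bond orders sum to 4 (valence 4) → 0 H
  atom 15: Br (halogen, monovalent) → 0 H
  atom 16: C, bond orders sum to 3 (valence 4) → 1 H
Total hydrogens: 6.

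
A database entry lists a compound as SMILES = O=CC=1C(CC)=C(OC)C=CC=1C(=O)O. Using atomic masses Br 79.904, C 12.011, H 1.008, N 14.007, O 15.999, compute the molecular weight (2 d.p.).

208.21 g/mol

First, the molecular formula is C11H12O4 (counting implicit H from valence).
  C: 11 × 12.011 = 132.121
  H: 12 × 1.008 = 12.096
  O: 4 × 15.999 = 63.996
Sum: 11×12.011 + 12×1.008 + 4×15.999 = 208.213 → 208.21 g/mol.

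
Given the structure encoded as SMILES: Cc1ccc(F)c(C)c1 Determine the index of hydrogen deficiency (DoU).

Molecular formula: C8H9F.
DoU = (2C + 2 + N − H − X) / 2, where X is the halogen count and O/S are ignored.
    = (2·8 + 2 + 0 − 9 − 1) / 2 = 8 / 2 = 4.

4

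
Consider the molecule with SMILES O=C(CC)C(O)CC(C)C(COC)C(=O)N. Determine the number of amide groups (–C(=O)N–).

1

The amide motif appears at heavy-atom position 14 in the SMILES.
Other groups present: 1 ether, 1 hydroxyl, 1 ketone.
Amide count: 1.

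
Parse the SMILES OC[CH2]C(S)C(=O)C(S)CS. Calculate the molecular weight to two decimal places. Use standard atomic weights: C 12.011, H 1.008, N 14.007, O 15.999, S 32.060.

First, the molecular formula is C6H12O2S3 (counting implicit H from valence).
  C: 6 × 12.011 = 72.066
  H: 12 × 1.008 = 12.096
  O: 2 × 15.999 = 31.998
  S: 3 × 32.060 = 96.180
Sum: 6×12.011 + 12×1.008 + 2×15.999 + 3×32.060 = 212.340 → 212.34 g/mol.

212.34 g/mol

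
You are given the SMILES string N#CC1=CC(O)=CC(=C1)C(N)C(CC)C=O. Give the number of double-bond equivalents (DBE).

7

Degree of unsaturation = (number of rings) + (number of π bonds).
Ring closures in the SMILES: 1.
π bonds: 4 double bonds (each 1 DoU), 1 triple bond (each 2 DoU) → 6 DoU from unsaturation.
Total DoU = 1 + 6 = 7.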